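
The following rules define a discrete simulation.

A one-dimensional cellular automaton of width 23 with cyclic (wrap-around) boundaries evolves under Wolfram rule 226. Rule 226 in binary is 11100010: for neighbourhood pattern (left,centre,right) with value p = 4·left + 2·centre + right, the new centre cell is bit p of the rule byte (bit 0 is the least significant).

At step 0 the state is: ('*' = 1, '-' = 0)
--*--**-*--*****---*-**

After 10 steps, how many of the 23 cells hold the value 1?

t=0: --*--**-*--*****---*-**
t=1: -*--*-**--*-****--*-*-*
t=2: *--*-*-*-*-*-***-*-*-*-
t=3: --*-*-*-*-*-*-***-*-*-*
t=4: -*-*-*-*-*-*-*-***-*-*-
t=5: *-*-*-*-*-*-*-*-***-*--
t=6: -*-*-*-*-*-*-*-*-***--*
t=7: *-*-*-*-*-*-*-*-*-**-*-
t=8: -*-*-*-*-*-*-*-*-*-**-*
t=9: *-*-*-*-*-*-*-*-*-*-**-
t=10: -*-*-*-*-*-*-*-*-*-*-**

12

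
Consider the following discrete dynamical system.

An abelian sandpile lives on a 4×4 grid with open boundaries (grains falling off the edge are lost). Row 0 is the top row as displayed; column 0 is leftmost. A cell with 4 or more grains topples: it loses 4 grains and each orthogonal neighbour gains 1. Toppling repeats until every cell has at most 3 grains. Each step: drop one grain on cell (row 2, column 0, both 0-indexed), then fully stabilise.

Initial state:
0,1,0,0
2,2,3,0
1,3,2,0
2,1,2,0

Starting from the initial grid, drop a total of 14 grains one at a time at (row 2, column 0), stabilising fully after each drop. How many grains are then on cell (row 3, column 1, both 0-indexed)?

0) 0,1,0,0
2,2,3,0
1,3,2,0
2,1,2,0
1) 0,1,0,0
2,2,3,0
2,3,2,0
2,1,2,0
2) 0,1,0,0
2,2,3,0
3,3,2,0
2,1,2,0
3) 0,1,0,0
3,3,3,0
1,0,3,0
3,2,2,0
4) 0,1,0,0
3,3,3,0
2,0,3,0
3,2,2,0
5) 0,1,0,0
3,3,3,0
3,0,3,0
3,2,2,0
6) 1,2,1,0
1,1,1,1
2,3,0,1
0,3,3,0
7) 1,2,1,0
1,1,1,1
3,3,0,1
0,3,3,0
8) 1,2,1,0
2,2,1,1
1,1,2,1
2,1,0,1
9) 1,2,1,0
2,2,1,1
2,1,2,1
2,1,0,1
10) 1,2,1,0
2,2,1,1
3,1,2,1
2,1,0,1
11) 1,2,1,0
3,2,1,1
0,2,2,1
3,1,0,1
12) 1,2,1,0
3,2,1,1
1,2,2,1
3,1,0,1
13) 1,2,1,0
3,2,1,1
2,2,2,1
3,1,0,1
14) 1,2,1,0
3,2,1,1
3,2,2,1
3,1,0,1

1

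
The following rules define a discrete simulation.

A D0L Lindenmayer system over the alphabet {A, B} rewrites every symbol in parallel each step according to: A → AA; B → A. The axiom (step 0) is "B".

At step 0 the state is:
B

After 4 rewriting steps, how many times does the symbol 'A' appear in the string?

8

t=0: B
t=1: A
t=2: AA
t=3: AAAA
t=4: AAAAAAAA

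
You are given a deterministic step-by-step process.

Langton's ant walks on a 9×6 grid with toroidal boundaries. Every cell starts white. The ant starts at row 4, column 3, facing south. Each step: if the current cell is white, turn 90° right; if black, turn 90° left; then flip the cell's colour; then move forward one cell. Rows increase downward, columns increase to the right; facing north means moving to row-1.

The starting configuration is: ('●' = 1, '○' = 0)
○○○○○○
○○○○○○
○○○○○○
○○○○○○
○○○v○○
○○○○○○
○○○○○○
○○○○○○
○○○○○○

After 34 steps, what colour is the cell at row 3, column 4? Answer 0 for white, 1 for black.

0

[0] ○○○○○○
○○○○○○
○○○○○○
○○○○○○
○○○v○○
○○○○○○
○○○○○○
○○○○○○
○○○○○○
[1] ○○○○○○
○○○○○○
○○○○○○
○○○○○○
○○<●○○
○○○○○○
○○○○○○
○○○○○○
○○○○○○
[2] ○○○○○○
○○○○○○
○○○○○○
○○^○○○
○○●●○○
○○○○○○
○○○○○○
○○○○○○
○○○○○○
[3] ○○○○○○
○○○○○○
○○○○○○
○○●>○○
○○●●○○
○○○○○○
○○○○○○
○○○○○○
○○○○○○
[4] ○○○○○○
○○○○○○
○○○○○○
○○●●○○
○○●v○○
○○○○○○
○○○○○○
○○○○○○
○○○○○○
[5] ○○○○○○
○○○○○○
○○○○○○
○○●●○○
○○●○>○
○○○○○○
○○○○○○
○○○○○○
○○○○○○
[6] ○○○○○○
○○○○○○
○○○○○○
○○●●○○
○○●○●○
○○○○v○
○○○○○○
○○○○○○
○○○○○○
[7] ○○○○○○
○○○○○○
○○○○○○
○○●●○○
○○●○●○
○○○<●○
○○○○○○
○○○○○○
○○○○○○
[8] ○○○○○○
○○○○○○
○○○○○○
○○●●○○
○○●^●○
○○○●●○
○○○○○○
○○○○○○
○○○○○○
[9] ○○○○○○
○○○○○○
○○○○○○
○○●●○○
○○●●>○
○○○●●○
○○○○○○
○○○○○○
○○○○○○
[10] ○○○○○○
○○○○○○
○○○○○○
○○●●^○
○○●●○○
○○○●●○
○○○○○○
○○○○○○
○○○○○○
[11] ○○○○○○
○○○○○○
○○○○○○
○○●●●>
○○●●○○
○○○●●○
○○○○○○
○○○○○○
○○○○○○
[12] ○○○○○○
○○○○○○
○○○○○○
○○●●●●
○○●●○v
○○○●●○
○○○○○○
○○○○○○
○○○○○○
[13] ○○○○○○
○○○○○○
○○○○○○
○○●●●●
○○●●<●
○○○●●○
○○○○○○
○○○○○○
○○○○○○
[14] ○○○○○○
○○○○○○
○○○○○○
○○●●^●
○○●●●●
○○○●●○
○○○○○○
○○○○○○
○○○○○○
[15] ○○○○○○
○○○○○○
○○○○○○
○○●<○●
○○●●●●
○○○●●○
○○○○○○
○○○○○○
○○○○○○
[16] ○○○○○○
○○○○○○
○○○○○○
○○●○○●
○○●v●●
○○○●●○
○○○○○○
○○○○○○
○○○○○○
[17] ○○○○○○
○○○○○○
○○○○○○
○○●○○●
○○●○>●
○○○●●○
○○○○○○
○○○○○○
○○○○○○
[18] ○○○○○○
○○○○○○
○○○○○○
○○●○^●
○○●○○●
○○○●●○
○○○○○○
○○○○○○
○○○○○○
[19] ○○○○○○
○○○○○○
○○○○○○
○○●○●>
○○●○○●
○○○●●○
○○○○○○
○○○○○○
○○○○○○
[20] ○○○○○○
○○○○○○
○○○○○^
○○●○●○
○○●○○●
○○○●●○
○○○○○○
○○○○○○
○○○○○○
[21] ○○○○○○
○○○○○○
>○○○○●
○○●○●○
○○●○○●
○○○●●○
○○○○○○
○○○○○○
○○○○○○
[22] ○○○○○○
○○○○○○
●○○○○●
v○●○●○
○○●○○●
○○○●●○
○○○○○○
○○○○○○
○○○○○○
[23] ○○○○○○
○○○○○○
●○○○○●
●○●○●<
○○●○○●
○○○●●○
○○○○○○
○○○○○○
○○○○○○
[24] ○○○○○○
○○○○○○
●○○○○^
●○●○●●
○○●○○●
○○○●●○
○○○○○○
○○○○○○
○○○○○○
[25] ○○○○○○
○○○○○○
●○○○<○
●○●○●●
○○●○○●
○○○●●○
○○○○○○
○○○○○○
○○○○○○
[26] ○○○○○○
○○○○^○
●○○○●○
●○●○●●
○○●○○●
○○○●●○
○○○○○○
○○○○○○
○○○○○○
[27] ○○○○○○
○○○○●>
●○○○●○
●○●○●●
○○●○○●
○○○●●○
○○○○○○
○○○○○○
○○○○○○
[28] ○○○○○○
○○○○●●
●○○○●v
●○●○●●
○○●○○●
○○○●●○
○○○○○○
○○○○○○
○○○○○○
[29] ○○○○○○
○○○○●●
●○○○<●
●○●○●●
○○●○○●
○○○●●○
○○○○○○
○○○○○○
○○○○○○
[30] ○○○○○○
○○○○●●
●○○○○●
●○●○v●
○○●○○●
○○○●●○
○○○○○○
○○○○○○
○○○○○○
[31] ○○○○○○
○○○○●●
●○○○○●
●○●○○>
○○●○○●
○○○●●○
○○○○○○
○○○○○○
○○○○○○
[32] ○○○○○○
○○○○●●
●○○○○^
●○●○○○
○○●○○●
○○○●●○
○○○○○○
○○○○○○
○○○○○○
[33] ○○○○○○
○○○○●●
●○○○<○
●○●○○○
○○●○○●
○○○●●○
○○○○○○
○○○○○○
○○○○○○
[34] ○○○○○○
○○○○^●
●○○○●○
●○●○○○
○○●○○●
○○○●●○
○○○○○○
○○○○○○
○○○○○○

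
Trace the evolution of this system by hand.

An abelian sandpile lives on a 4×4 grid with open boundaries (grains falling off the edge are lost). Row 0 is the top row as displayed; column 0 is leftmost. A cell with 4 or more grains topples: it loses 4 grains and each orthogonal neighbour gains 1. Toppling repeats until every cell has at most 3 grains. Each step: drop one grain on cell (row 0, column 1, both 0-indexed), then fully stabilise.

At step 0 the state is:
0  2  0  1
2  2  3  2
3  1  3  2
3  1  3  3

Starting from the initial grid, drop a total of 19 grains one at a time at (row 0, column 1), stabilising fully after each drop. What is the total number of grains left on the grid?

28

t=0: 0  2  0  1
2  2  3  2
3  1  3  2
3  1  3  3
t=1: 0  3  0  1
2  2  3  2
3  1  3  2
3  1  3  3
t=2: 1  0  1  1
2  3  3  2
3  1  3  2
3  1  3  3
t=3: 1  1  1  1
2  3  3  2
3  1  3  2
3  1  3  3
t=4: 1  2  1  1
2  3  3  2
3  1  3  2
3  1  3  3
t=5: 1  3  1  1
2  3  3  2
3  1  3  2
3  1  3  3
t=6: 2  1  3  2
3  1  2  0
3  3  2  1
3  2  1  1
t=7: 2  2  3  2
3  1  2  0
3  3  2  1
3  2  1  1
t=8: 2  3  3  2
3  1  2  0
3  3  2  1
3  2  1  1
t=9: 3  1  0  3
3  2  3  0
3  3  2  1
3  2  1  1
t=10: 3  2  0  3
3  2  3  0
3  3  2  1
3  2  1  1
t=11: 3  3  0  3
3  2  3  0
3  3  2  1
3  2  1  1
t=12: 1  2  2  3
2  2  1  1
2  3  0  2
1  0  3  1
t=13: 1  3  2  3
2  2  1  1
2  3  0  2
1  0  3  1
t=14: 2  0  3  3
2  3  1  1
2  3  0  2
1  0  3  1
t=15: 2  1  3  3
2  3  1  1
2  3  0  2
1  0  3  1
t=16: 2  2  3  3
2  3  1  1
2  3  0  2
1  0  3  1
t=17: 2  3  3  3
2  3  1  1
2  3  0  2
1  0  3  1
t=18: 3  2  1  0
3  1  3  2
3  0  1  2
1  1  3  1
t=19: 3  3  1  0
3  1  3  2
3  0  1  2
1  1  3  1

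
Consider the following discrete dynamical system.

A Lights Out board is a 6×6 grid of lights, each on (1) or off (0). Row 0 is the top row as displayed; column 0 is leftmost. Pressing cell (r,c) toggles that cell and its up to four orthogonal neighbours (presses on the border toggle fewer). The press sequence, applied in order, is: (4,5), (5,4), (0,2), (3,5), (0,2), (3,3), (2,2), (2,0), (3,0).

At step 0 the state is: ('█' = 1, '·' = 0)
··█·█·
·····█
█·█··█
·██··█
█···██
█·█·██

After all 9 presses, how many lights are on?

gen 0: ··█·█·
·····█
█·█··█
·██··█
█···██
█·█·██
gen 1: ··█·█·
·····█
█·█··█
·██···
█·····
█·█·█·
gen 2: ··█·█·
·····█
█·█··█
·██···
█···█·
█·██·█
gen 3: ·█·██·
··█··█
█·█··█
·██···
█···█·
█·██·█
gen 4: ·█·██·
··█··█
█·█···
·██·██
█···██
█·██·█
gen 5: ··█·█·
·····█
█·█···
·██·██
█···██
█·██·█
gen 6: ··█·█·
·····█
█·██··
·█·█·█
█··███
█·██·█
gen 7: ··█·█·
··█··█
██····
·███·█
█··███
█·██·█
gen 8: ··█·█·
█·█··█
······
████·█
█··███
█·██·█
gen 9: ··█·█·
█·█··█
█·····
··██·█
···███
█·██·█

16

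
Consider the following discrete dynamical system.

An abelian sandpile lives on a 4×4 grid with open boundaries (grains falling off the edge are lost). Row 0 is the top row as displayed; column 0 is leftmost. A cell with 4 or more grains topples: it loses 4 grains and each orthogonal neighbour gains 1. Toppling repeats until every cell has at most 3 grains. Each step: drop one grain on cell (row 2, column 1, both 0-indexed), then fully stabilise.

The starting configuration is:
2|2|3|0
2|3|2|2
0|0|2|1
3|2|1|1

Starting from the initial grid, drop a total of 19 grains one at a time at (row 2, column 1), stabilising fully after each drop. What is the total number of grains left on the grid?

step 0: 2|2|3|0
2|3|2|2
0|0|2|1
3|2|1|1
step 1: 2|2|3|0
2|3|2|2
0|1|2|1
3|2|1|1
step 2: 2|2|3|0
2|3|2|2
0|2|2|1
3|2|1|1
step 3: 2|2|3|0
2|3|2|2
0|3|2|1
3|2|1|1
step 4: 2|3|3|0
3|0|3|2
1|1|3|1
3|3|1|1
step 5: 2|3|3|0
3|0|3|2
1|2|3|1
3|3|1|1
step 6: 2|3|3|0
3|0|3|2
1|3|3|1
3|3|1|1
step 7: 3|0|1|1
3|3|1|3
3|2|1|2
0|1|3|1
step 8: 3|0|1|1
3|3|1|3
3|3|1|2
0|1|3|1
step 9: 0|2|1|1
2|1|2|3
1|2|2|2
1|2|3|1
step 10: 0|2|1|1
2|1|2|3
1|3|2|2
1|2|3|1
step 11: 0|2|1|1
2|2|2|3
2|0|3|2
1|3|3|1
step 12: 0|2|1|1
2|2|2|3
2|1|3|2
1|3|3|1
step 13: 0|2|1|1
2|2|2|3
2|2|3|2
1|3|3|1
step 14: 0|2|1|1
2|2|2|3
2|3|3|2
1|3|3|1
step 15: 0|2|1|1
2|3|3|3
3|2|1|3
2|1|1|2
step 16: 0|2|1|1
2|3|3|3
3|3|1|3
2|1|1|2
step 17: 1|3|2|2
0|2|2|1
1|3|0|1
3|2|2|3
step 18: 1|3|2|2
0|3|2|1
2|0|1|1
3|3|2|3
step 19: 1|3|2|2
0|3|2|1
2|1|1|1
3|3|2|3

30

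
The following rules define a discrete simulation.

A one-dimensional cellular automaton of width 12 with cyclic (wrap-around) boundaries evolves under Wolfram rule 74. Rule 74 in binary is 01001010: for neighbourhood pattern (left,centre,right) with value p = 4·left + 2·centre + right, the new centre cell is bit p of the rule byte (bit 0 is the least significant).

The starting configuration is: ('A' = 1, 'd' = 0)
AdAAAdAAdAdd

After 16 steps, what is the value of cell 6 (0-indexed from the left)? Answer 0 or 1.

k=0  AdAAAdAAdAdd
k=1  ddAdAdAAdddA
k=2  dAddddAAddAd
k=3  AddddAAAdAdd
k=4  ddddAAdAdddA
k=5  dddAAAddddAd
k=6  ddAAdAdddAdd
k=7  dAAAddddAddd
k=8  AAdAdddAdddd
k=9  AAddddAddddA
k=10  dAdddAddddAA
k=11  ddddAddddAAA
k=12  dddAddddAAdA
k=13  ddAddddAAAdd
k=14  dAddddAAdAdd
k=15  AddddAAAdddd
k=16  ddddAAdAdddA

0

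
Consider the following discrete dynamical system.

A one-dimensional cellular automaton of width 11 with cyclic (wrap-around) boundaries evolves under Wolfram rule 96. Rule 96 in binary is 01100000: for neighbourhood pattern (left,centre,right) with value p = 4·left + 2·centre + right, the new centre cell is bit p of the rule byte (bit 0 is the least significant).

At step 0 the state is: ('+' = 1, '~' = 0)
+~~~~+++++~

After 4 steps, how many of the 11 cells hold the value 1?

0

t=0: +~~~~+++++~
t=1: ~~~~~~~~~++
t=2: ~~~~~~~~~~+
t=3: ~~~~~~~~~~~
t=4: ~~~~~~~~~~~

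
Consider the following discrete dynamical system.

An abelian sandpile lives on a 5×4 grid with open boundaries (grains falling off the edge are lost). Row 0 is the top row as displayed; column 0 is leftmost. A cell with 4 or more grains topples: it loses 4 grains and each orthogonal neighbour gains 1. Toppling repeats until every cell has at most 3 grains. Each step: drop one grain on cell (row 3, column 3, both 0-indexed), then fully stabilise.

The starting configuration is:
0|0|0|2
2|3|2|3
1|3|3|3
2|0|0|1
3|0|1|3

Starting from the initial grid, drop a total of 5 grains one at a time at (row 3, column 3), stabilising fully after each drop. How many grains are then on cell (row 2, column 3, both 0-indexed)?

gen 0: 0|0|0|2
2|3|2|3
1|3|3|3
2|0|0|1
3|0|1|3
gen 1: 0|0|0|2
2|3|2|3
1|3|3|3
2|0|0|2
3|0|1|3
gen 2: 0|0|0|2
2|3|2|3
1|3|3|3
2|0|0|3
3|0|1|3
gen 3: 0|1|1|3
3|1|1|1
2|1|2|2
2|1|2|2
3|0|2|0
gen 4: 0|1|1|3
3|1|1|1
2|1|2|2
2|1|2|3
3|0|2|0
gen 5: 0|1|1|3
3|1|1|1
2|1|2|3
2|1|3|0
3|0|2|1

3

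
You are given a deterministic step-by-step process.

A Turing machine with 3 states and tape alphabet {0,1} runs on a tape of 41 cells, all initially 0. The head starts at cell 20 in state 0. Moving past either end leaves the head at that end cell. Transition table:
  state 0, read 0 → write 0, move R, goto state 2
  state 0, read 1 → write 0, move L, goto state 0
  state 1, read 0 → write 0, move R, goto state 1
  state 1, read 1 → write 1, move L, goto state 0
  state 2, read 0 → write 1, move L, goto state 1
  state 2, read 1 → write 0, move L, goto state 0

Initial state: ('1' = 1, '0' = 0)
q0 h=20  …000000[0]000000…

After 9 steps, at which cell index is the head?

0) q0 h=20  …000000[0]000000…
1) q2 h=21  …000000[0]000000…
2) q1 h=20  …000000[0]100000…
3) q1 h=21  …000000[1]000000…
4) q0 h=20  …000000[0]100000…
5) q2 h=21  …000000[1]000000…
6) q0 h=20  …000000[0]000000…
7) q2 h=21  …000000[0]000000…
8) q1 h=20  …000000[0]100000…
9) q1 h=21  …000000[1]000000…

21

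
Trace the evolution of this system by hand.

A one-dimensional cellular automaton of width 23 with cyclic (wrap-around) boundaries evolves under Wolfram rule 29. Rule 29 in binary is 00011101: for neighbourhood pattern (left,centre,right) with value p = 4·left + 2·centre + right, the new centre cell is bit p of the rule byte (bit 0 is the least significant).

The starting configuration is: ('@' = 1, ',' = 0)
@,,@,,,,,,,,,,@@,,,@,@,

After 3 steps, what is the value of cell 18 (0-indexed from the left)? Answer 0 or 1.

0

step 0: @,,@,,,,,,,,,,@@,,,@,@,
step 1: @@,@@@@@@@@@@,@,@@,@,@,
step 2: @,,@,,,,,,,,,,@,@,,@,@,
step 3: @@,@@@@@@@@@@,@,@@,@,@,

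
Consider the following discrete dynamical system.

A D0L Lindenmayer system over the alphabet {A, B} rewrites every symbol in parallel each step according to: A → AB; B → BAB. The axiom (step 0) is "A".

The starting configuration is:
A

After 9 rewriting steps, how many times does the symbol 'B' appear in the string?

2584

0) A
1) AB
2) ABBAB
3) ABBABBABABBAB
4) ABBABBABABBABBABABBABABBABBABABBAB
5) ABBABBABABBABBABABBABABBABBABABBABBABABBABABBABBABABBABABBABBABABBABBABABBABABBABBABABBAB
6) ABBABBABABBABBABABBABABBABBABABBABBABABBABABBABBABABBABABB…BABBABABBABABBABBABABBABABBABBABABBABBABABBABABBABBABABBAB  (len 233)
7) ABBABBABABBABBABABBABABBABBABABBABBABABBABABBABBABABBABABB…BABBABABBABABBABBABABBABABBABBABABBABBABABBABABBABBABABBAB  (len 610)
8) ABBABBABABBABBABABBABABBABBABABBABBABABBABABBABBABABBABABB…BABBABABBABABBABBABABBABABBABBABABBABBABABBABABBABBABABBAB  (len 1597)
9) ABBABBABABBABBABABBABABBABBABABBABBABABBABABBABBABABBABABB…BABBABABBABABBABBABABBABABBABBABABBABBABABBABABBABBABABBAB  (len 4181)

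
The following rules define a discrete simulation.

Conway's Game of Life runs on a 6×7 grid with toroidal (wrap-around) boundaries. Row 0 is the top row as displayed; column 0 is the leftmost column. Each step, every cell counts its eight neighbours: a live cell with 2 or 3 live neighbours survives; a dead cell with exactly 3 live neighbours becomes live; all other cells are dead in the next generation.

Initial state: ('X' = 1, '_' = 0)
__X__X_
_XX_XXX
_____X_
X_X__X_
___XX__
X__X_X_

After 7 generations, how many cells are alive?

step 0: __X__X_
_XX_XXX
_____X_
X_X__X_
___XX__
X__X_X_
step 1: X_X____
_XXXX_X
X_XX___
___X_XX
_XXX_X_
__XX_XX
step 2: X______
____X_X
X______
X____XX
XX_____
X____XX
step 3: X______
X_____X
X______
_______
_X_____
_______
step 4: X_____X
XX____X
X_____X
_______
_______
_______
step 5: _X____X
_X___X_
_X____X
_______
_______
_______
step 6: X______
_XX__XX
X______
_______
_______
_______
step 7: XX____X
_X____X
XX____X
_______
_______
_______

8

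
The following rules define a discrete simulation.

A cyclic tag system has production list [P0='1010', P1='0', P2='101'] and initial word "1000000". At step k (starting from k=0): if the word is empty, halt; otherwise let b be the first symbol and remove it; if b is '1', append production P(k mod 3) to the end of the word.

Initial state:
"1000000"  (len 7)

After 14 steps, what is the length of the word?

6

[0] "1000000"  (len 7)
[1] "0000001010"  (len 10)
[2] "000001010"  (len 9)
[3] "00001010"  (len 8)
[4] "0001010"  (len 7)
[5] "001010"  (len 6)
[6] "01010"  (len 5)
[7] "1010"  (len 4)
[8] "0100"  (len 4)
[9] "100"  (len 3)
[10] "001010"  (len 6)
[11] "01010"  (len 5)
[12] "1010"  (len 4)
[13] "0101010"  (len 7)
[14] "101010"  (len 6)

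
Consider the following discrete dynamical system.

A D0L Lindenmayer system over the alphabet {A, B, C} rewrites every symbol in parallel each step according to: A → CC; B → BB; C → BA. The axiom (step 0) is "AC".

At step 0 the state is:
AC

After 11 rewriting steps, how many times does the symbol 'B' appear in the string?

0) AC
1) CCBA
2) BABABBCC
3) BBCCBBCCBBBBBABA
4) BBBBBABABBBBBABABBBBBBBBBBCCBBCC
5) BBBBBBBBBBCCBBCCBBBBBBBBBBCCBBCCBBBBBBBBBBBBBBBBBBBBBABABBBBBABA
6) BBBBBBBBBBBBBBBBBBBBBABABBBBBABABBBBBBBBBBBBBBBBBBBBBABABB…BBBBBBBBBBBBBBBBBBBBBBBBBBBBBBBBBBBBCCBBCCBBBBBBBBBBCCBBCC  (len 128)
7) BBBBBBBBBBBBBBBBBBBBBBBBBBBBBBBBBBBBBBBBBBCCBBCCBBBBBBBBBB…BBBBBBBBBBBBBBBABABBBBBABABBBBBBBBBBBBBBBBBBBBBABABBBBBABA  (len 256)
8) BBBBBBBBBBBBBBBBBBBBBBBBBBBBBBBBBBBBBBBBBBBBBBBBBBBBBBBBBB…BBBBBBBBBBBBBBBBBBBBBBBBBBBBBBBBBBBBCCBBCCBBBBBBBBBBCCBBCC  (len 512)
9) BBBBBBBBBBBBBBBBBBBBBBBBBBBBBBBBBBBBBBBBBBBBBBBBBBBBBBBBBB…BBBBBBBBBBBBBBBABABBBBBABABBBBBBBBBBBBBBBBBBBBBABABBBBBABA  (len 1024)
10) BBBBBBBBBBBBBBBBBBBBBBBBBBBBBBBBBBBBBBBBBBBBBBBBBBBBBBBBBB…BBBBBBBBBBBBBBBBBBBBBBBBBBBBBBBBBBBBCCBBCCBBBBBBBBBBCCBBCC  (len 2048)
11) BBBBBBBBBBBBBBBBBBBBBBBBBBBBBBBBBBBBBBBBBBBBBBBBBBBBBBBBBB…BBBBBBBBBBBBBBBABABBBBBABABBBBBBBBBBBBBBBBBBBBBABABBBBBABA  (len 4096)

4000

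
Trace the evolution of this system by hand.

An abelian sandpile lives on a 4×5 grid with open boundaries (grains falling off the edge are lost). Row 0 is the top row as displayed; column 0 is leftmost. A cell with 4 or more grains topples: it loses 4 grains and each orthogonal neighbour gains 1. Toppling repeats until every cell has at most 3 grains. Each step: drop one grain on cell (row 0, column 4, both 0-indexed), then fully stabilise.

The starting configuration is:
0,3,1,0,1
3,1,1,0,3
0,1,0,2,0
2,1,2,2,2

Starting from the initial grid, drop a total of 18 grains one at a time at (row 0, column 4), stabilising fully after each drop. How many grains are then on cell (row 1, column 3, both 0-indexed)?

[0] 0,3,1,0,1
3,1,1,0,3
0,1,0,2,0
2,1,2,2,2
[1] 0,3,1,0,2
3,1,1,0,3
0,1,0,2,0
2,1,2,2,2
[2] 0,3,1,0,3
3,1,1,0,3
0,1,0,2,0
2,1,2,2,2
[3] 0,3,1,1,1
3,1,1,1,0
0,1,0,2,1
2,1,2,2,2
[4] 0,3,1,1,2
3,1,1,1,0
0,1,0,2,1
2,1,2,2,2
[5] 0,3,1,1,3
3,1,1,1,0
0,1,0,2,1
2,1,2,2,2
[6] 0,3,1,2,0
3,1,1,1,1
0,1,0,2,1
2,1,2,2,2
[7] 0,3,1,2,1
3,1,1,1,1
0,1,0,2,1
2,1,2,2,2
[8] 0,3,1,2,2
3,1,1,1,1
0,1,0,2,1
2,1,2,2,2
[9] 0,3,1,2,3
3,1,1,1,1
0,1,0,2,1
2,1,2,2,2
[10] 0,3,1,3,0
3,1,1,1,2
0,1,0,2,1
2,1,2,2,2
[11] 0,3,1,3,1
3,1,1,1,2
0,1,0,2,1
2,1,2,2,2
[12] 0,3,1,3,2
3,1,1,1,2
0,1,0,2,1
2,1,2,2,2
[13] 0,3,1,3,3
3,1,1,1,2
0,1,0,2,1
2,1,2,2,2
[14] 0,3,2,0,1
3,1,1,2,3
0,1,0,2,1
2,1,2,2,2
[15] 0,3,2,0,2
3,1,1,2,3
0,1,0,2,1
2,1,2,2,2
[16] 0,3,2,0,3
3,1,1,2,3
0,1,0,2,1
2,1,2,2,2
[17] 0,3,2,1,1
3,1,1,3,0
0,1,0,2,2
2,1,2,2,2
[18] 0,3,2,1,2
3,1,1,3,0
0,1,0,2,2
2,1,2,2,2

3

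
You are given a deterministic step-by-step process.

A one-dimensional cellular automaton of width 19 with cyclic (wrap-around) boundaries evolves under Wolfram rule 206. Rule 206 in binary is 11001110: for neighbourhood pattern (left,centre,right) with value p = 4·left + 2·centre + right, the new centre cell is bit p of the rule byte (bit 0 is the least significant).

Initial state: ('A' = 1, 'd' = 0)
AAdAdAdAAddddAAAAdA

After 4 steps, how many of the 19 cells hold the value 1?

0) AAdAdAdAAddddAAAAdA
1) AAdAdAdAAdddAAAAAdA
2) AAdAdAdAAddAAAAAAdA
3) AAdAdAdAAdAAAAAAAdA
4) AAdAdAdAAdAAAAAAAdA

14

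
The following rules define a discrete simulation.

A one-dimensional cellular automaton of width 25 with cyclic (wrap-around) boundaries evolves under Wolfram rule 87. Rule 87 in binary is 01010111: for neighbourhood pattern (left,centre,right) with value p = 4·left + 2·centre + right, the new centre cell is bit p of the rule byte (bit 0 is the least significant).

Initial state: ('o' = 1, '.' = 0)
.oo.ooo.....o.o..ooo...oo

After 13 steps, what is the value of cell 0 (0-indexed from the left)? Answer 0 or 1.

step 0: .oo.ooo.....o.o..ooo...oo
step 1: ..o...ooooooo.ooo..oooo.o
step 2: oooooo......o...ooo...o.o
step 3: .....ooooooooooo..ooooo..
step 4: ooooo..........ooo....ooo
step 5: ....ooooooooooo..ooooo...
step 6: oooo..........ooo....oooo
step 7: ...ooooooooooo..ooooo....
step 8: ooo..........ooo....ooooo
step 9: ..ooooooooooo..ooooo.....
step 10: oo..........ooo....oooooo
step 11: .ooooooooooo..ooooo......
step 12: o..........ooo....ooooooo
step 13: ooooooooooo..ooooo.......

1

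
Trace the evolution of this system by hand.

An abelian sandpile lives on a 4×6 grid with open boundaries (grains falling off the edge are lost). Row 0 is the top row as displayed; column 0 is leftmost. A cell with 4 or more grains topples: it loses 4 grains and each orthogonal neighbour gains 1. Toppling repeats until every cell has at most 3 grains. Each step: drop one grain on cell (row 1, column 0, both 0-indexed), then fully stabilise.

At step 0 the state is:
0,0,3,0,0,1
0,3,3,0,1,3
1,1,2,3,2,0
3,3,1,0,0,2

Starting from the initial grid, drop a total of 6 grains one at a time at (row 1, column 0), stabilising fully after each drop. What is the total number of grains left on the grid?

36

k=0  0,0,3,0,0,1
0,3,3,0,1,3
1,1,2,3,2,0
3,3,1,0,0,2
k=1  0,0,3,0,0,1
1,3,3,0,1,3
1,1,2,3,2,0
3,3,1,0,0,2
k=2  0,0,3,0,0,1
2,3,3,0,1,3
1,1,2,3,2,0
3,3,1,0,0,2
k=3  0,0,3,0,0,1
3,3,3,0,1,3
1,1,2,3,2,0
3,3,1,0,0,2
k=4  1,2,0,1,0,1
1,1,1,1,1,3
2,2,3,3,2,0
3,3,1,0,0,2
k=5  1,2,0,1,0,1
2,1,1,1,1,3
2,2,3,3,2,0
3,3,1,0,0,2
k=6  1,2,0,1,0,1
3,1,1,1,1,3
2,2,3,3,2,0
3,3,1,0,0,2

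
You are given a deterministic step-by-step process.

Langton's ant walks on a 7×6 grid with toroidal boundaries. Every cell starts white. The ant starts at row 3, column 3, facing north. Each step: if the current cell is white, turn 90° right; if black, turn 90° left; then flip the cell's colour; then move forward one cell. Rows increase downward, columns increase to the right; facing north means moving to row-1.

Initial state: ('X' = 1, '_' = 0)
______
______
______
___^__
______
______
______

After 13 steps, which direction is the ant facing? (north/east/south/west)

[0] ______
______
______
___^__
______
______
______
[1] ______
______
______
___X>_
______
______
______
[2] ______
______
______
___XX_
____v_
______
______
[3] ______
______
______
___XX_
___<X_
______
______
[4] ______
______
______
___^X_
___XX_
______
______
[5] ______
______
______
__<_X_
___XX_
______
______
[6] ______
______
__^___
__X_X_
___XX_
______
______
[7] ______
______
__X>__
__X_X_
___XX_
______
______
[8] ______
______
__XX__
__XvX_
___XX_
______
______
[9] ______
______
__XX__
__<XX_
___XX_
______
______
[10] ______
______
__XX__
___XX_
__vXX_
______
______
[11] ______
______
__XX__
___XX_
_<XXX_
______
______
[12] ______
______
__XX__
_^_XX_
_XXXX_
______
______
[13] ______
______
__XX__
_X>XX_
_XXXX_
______
______

east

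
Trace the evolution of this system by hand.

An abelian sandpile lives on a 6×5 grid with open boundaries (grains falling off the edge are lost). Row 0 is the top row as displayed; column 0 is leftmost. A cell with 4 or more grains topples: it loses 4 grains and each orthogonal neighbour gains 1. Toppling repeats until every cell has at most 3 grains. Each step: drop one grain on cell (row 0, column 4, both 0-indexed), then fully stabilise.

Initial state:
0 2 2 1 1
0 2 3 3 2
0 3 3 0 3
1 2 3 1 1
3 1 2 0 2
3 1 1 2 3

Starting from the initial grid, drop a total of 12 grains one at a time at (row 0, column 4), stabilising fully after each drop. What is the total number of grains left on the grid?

52

k=0  0 2 2 1 1
0 2 3 3 2
0 3 3 0 3
1 2 3 1 1
3 1 2 0 2
3 1 1 2 3
k=1  0 2 2 1 2
0 2 3 3 2
0 3 3 0 3
1 2 3 1 1
3 1 2 0 2
3 1 1 2 3
k=2  0 2 2 1 3
0 2 3 3 2
0 3 3 0 3
1 2 3 1 1
3 1 2 0 2
3 1 1 2 3
k=3  0 2 2 2 0
0 2 3 3 3
0 3 3 0 3
1 2 3 1 1
3 1 2 0 2
3 1 1 2 3
k=4  0 2 2 2 1
0 2 3 3 3
0 3 3 0 3
1 2 3 1 1
3 1 2 0 2
3 1 1 2 3
k=5  0 2 2 2 2
0 2 3 3 3
0 3 3 0 3
1 2 3 1 1
3 1 2 0 2
3 1 1 2 3
k=6  0 2 2 2 3
0 2 3 3 3
0 3 3 0 3
1 2 3 1 1
3 1 2 0 2
3 1 1 2 3
k=7  1 0 1 1 2
1 1 3 2 2
1 2 2 3 0
2 0 1 2 2
3 2 3 0 2
3 1 1 2 3
k=8  1 0 1 1 3
1 1 3 2 2
1 2 2 3 0
2 0 1 2 2
3 2 3 0 2
3 1 1 2 3
k=9  1 0 1 2 0
1 1 3 2 3
1 2 2 3 0
2 0 1 2 2
3 2 3 0 2
3 1 1 2 3
k=10  1 0 1 2 1
1 1 3 2 3
1 2 2 3 0
2 0 1 2 2
3 2 3 0 2
3 1 1 2 3
k=11  1 0 1 2 2
1 1 3 2 3
1 2 2 3 0
2 0 1 2 2
3 2 3 0 2
3 1 1 2 3
k=12  1 0 1 2 3
1 1 3 2 3
1 2 2 3 0
2 0 1 2 2
3 2 3 0 2
3 1 1 2 3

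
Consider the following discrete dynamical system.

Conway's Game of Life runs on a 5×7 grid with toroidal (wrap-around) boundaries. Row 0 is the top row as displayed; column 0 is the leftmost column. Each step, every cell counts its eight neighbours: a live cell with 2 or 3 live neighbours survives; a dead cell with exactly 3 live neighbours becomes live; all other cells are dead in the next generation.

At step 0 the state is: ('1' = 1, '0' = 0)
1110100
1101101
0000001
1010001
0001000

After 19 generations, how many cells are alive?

gen 0: 1110100
1101101
0000001
1010001
0001000
gen 1: 0000111
0001101
0011000
1000001
0001001
gen 2: 1000001
0010001
1011111
1011001
0000100
gen 3: 1000011
0010100
0000100
1010000
0101010
gen 4: 1111011
0001101
0100000
0111100
0110110
gen 5: 0000000
0001101
1100010
1000110
0000000
gen 6: 0000000
1000111
1101000
1100110
0000000
gen 7: 0000011
1100111
0011000
1110101
0000000
gen 8: 0000100
1111100
0000000
1110000
0100000
gen 9: 1000100
0111100
0000000
1110000
1110000
gen 10: 1000100
0111100
1000000
1010000
0011001
gen 11: 1000110
1111100
1000000
1011001
1011001
gen 12: 0000010
1011110
0000100
0011000
0010000
gen 13: 0110011
0001011
0100010
0011000
0011000
gen 14: 1100011
0100000
0001011
0101100
0000100
gen 15: 1100011
0110100
1001010
0011000
0111101
gen 16: 0000001
0011100
0000000
1000011
0000101
gen 17: 0000100
0001000
0001111
1000011
0000000
gen 18: 0000000
0001000
1001000
1000000
0000011
gen 19: 0000000
0000000
0000000
1000000
0000001

2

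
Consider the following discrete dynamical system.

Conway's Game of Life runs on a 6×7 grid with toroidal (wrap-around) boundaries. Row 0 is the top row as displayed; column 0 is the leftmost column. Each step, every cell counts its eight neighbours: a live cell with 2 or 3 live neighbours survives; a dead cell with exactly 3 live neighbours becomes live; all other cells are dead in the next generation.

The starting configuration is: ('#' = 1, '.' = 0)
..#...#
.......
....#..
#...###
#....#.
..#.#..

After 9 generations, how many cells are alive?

2

t=0: ..#...#
.......
....#..
#...###
#....#.
..#.#..
t=1: ...#...
.......
....#.#
#...#..
##.#...
.#.#.##
t=2: ..#.#..
.......
.....#.
##.####
.#.#.#.
.#.#..#
t=3: ..##...
.......
#....#.
##.#...
.#.#...
##.#.#.
t=4: .####..
.......
##....#
##..#.#
...#..#
##.#...
t=5: ##.##..
...#...
.#...##
.##....
...####
##.....
t=6: ##.##..
.#.#.##
##.....
.###...
...####
.#.....
t=7: .#.####
...#.##
...##.#
.#.#.##
##.###.
.#....#
t=8: ...#...
.......
...#...
.#.....
.#.#...
.#.....
t=9: .......
.......
.......
.......
##.....
.......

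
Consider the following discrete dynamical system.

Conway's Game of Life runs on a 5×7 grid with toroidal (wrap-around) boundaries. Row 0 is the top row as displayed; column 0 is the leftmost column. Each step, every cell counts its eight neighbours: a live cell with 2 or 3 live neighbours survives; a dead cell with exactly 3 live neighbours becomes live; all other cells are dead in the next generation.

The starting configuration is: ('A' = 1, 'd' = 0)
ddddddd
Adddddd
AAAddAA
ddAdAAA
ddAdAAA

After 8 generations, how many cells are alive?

2

[0] ddddddd
Adddddd
AAAddAA
ddAdAAA
ddAdAAA
[1] dddddAA
Adddddd
ddAAAdd
ddAdddd
ddddAdA
[2] AddddAA
dddAAAA
dAAAddd
ddAdAAd
ddddddA
[3] Adddddd
dAdAddd
dAddddA
dAAdAAd
AdddAdd
[4] AAddddd
dAAdddd
dAdAAAd
dAAAAAA
AddAAAA
[5] dddAAAd
dddAAdd
ddddddA
dAddddd
ddddddd
[6] dddAdAd
dddAddd
ddddddd
ddddddd
ddddAdd
[7] dddAddd
ddddAdd
ddddddd
ddddddd
ddddAdd
[8] dddAAdd
ddddddd
ddddddd
ddddddd
ddddddd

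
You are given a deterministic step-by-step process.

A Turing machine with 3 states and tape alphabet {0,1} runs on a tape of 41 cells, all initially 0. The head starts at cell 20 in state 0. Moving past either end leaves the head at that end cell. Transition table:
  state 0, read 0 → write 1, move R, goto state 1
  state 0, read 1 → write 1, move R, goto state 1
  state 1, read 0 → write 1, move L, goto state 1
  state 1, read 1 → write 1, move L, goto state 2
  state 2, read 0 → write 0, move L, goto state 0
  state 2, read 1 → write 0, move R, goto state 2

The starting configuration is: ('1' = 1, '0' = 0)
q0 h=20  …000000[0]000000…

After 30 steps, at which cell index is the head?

6

0) q0 h=20  …000000[0]000000…
1) q1 h=21  …000001[0]000000…
2) q1 h=20  …000000[1]100000…
3) q2 h=19  …000000[0]110000…
4) q0 h=18  …000000[0]011000…
5) q1 h=19  …000001[0]110000…
6) q1 h=18  …000000[1]111000…
7) q2 h=17  …000000[0]111100…
8) q0 h=16  …000000[0]011110…
9) q1 h=17  …000001[0]111100…
10) q1 h=16  …000000[1]111110…
11) q2 h=15  …000000[0]111111…
12) q0 h=14  …000000[0]011111…
13) q1 h=15  …000001[0]111111…
14) q1 h=14  …000000[1]111111…
15) q2 h=13  …000000[0]111111…
16) q0 h=12  …000000[0]011111…
17) q1 h=13  …000001[0]111111…
18) q1 h=12  …000000[1]111111…
19) q2 h=11  …000000[0]111111…
20) q0 h=10  …000000[0]011111…
21) q1 h=11  …000001[0]111111…
22) q1 h=10  …000000[1]111111…
23) q2 h= 9  …000000[0]111111…
24) q0 h= 8  …000000[0]011111…
25) q1 h= 9  …000001[0]111111…
26) q1 h= 8  …000000[1]111111…
27) q2 h= 7  …000000[0]111111…
28) q0 h= 6  |000000[0]011111…
29) q1 h= 7  …000001[0]111111…
30) q1 h= 6  |000000[1]111111…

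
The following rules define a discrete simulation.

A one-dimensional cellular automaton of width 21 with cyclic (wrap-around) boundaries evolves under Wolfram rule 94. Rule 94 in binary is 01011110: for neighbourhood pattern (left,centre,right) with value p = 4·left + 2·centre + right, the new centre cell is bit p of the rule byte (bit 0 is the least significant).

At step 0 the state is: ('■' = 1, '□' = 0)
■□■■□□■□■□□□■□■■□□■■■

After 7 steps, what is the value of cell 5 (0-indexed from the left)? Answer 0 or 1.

0) ■□■■□□■□■□□□■□■■□□■■■
1) ■□■■■■■□■■□■■□■■■■■□□
2) ■□■□□□■□■■□■■□■□□□■■■
3) ■□■■□■■□■■□■■□■■□■■□□
4) ■□■■□■■□■■□■■□■■□■■■■
5) ■□■■□■■□■■□■■□■■□■□□□
6) ■□■■□■■□■■□■■□■■□■■□■
7) ■□■■□■■□■■□■■□■■□■■□■

1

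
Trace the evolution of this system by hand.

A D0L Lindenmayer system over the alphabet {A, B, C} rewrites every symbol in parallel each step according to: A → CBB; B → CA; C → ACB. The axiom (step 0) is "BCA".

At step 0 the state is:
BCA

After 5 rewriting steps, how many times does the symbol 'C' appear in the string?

[0] BCA
[1] CAACBCBB
[2] ACBCBBCBBACBCAACBCACA
[3] CBBACBCAACBCACAACBCACACBBACBCAACBCBBCBBACBCAACBCBBACBCBB
[4] ACBCACACBBACBCAACBCBBCBBACBCAACBCBBACBCBBCBBACBCAACBCBBACB…ACBCACAACBCACACBBACBCAACBCBBCBBACBCAACBCACACBBACBCAACBCACA  (len 148)
[5] CBBACBCAACBCBBACBCBBACBCACACBBACBCAACBCBBCBBACBCAACBCACAAC…ACBCAACBCBBACBCBBACBCACACBBACBCAACBCBBCBBACBCAACBCBBACBCBB  (len 393)

148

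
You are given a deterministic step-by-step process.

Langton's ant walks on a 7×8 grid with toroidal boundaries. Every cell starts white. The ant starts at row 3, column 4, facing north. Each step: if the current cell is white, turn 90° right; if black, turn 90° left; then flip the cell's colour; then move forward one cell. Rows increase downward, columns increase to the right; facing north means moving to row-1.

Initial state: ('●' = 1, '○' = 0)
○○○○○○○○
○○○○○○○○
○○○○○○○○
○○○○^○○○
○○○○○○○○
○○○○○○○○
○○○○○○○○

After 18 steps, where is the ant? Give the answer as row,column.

step 0: ○○○○○○○○
○○○○○○○○
○○○○○○○○
○○○○^○○○
○○○○○○○○
○○○○○○○○
○○○○○○○○
step 1: ○○○○○○○○
○○○○○○○○
○○○○○○○○
○○○○●>○○
○○○○○○○○
○○○○○○○○
○○○○○○○○
step 2: ○○○○○○○○
○○○○○○○○
○○○○○○○○
○○○○●●○○
○○○○○v○○
○○○○○○○○
○○○○○○○○
step 3: ○○○○○○○○
○○○○○○○○
○○○○○○○○
○○○○●●○○
○○○○<●○○
○○○○○○○○
○○○○○○○○
step 4: ○○○○○○○○
○○○○○○○○
○○○○○○○○
○○○○^●○○
○○○○●●○○
○○○○○○○○
○○○○○○○○
step 5: ○○○○○○○○
○○○○○○○○
○○○○○○○○
○○○<○●○○
○○○○●●○○
○○○○○○○○
○○○○○○○○
step 6: ○○○○○○○○
○○○○○○○○
○○○^○○○○
○○○●○●○○
○○○○●●○○
○○○○○○○○
○○○○○○○○
step 7: ○○○○○○○○
○○○○○○○○
○○○●>○○○
○○○●○●○○
○○○○●●○○
○○○○○○○○
○○○○○○○○
step 8: ○○○○○○○○
○○○○○○○○
○○○●●○○○
○○○●v●○○
○○○○●●○○
○○○○○○○○
○○○○○○○○
step 9: ○○○○○○○○
○○○○○○○○
○○○●●○○○
○○○<●●○○
○○○○●●○○
○○○○○○○○
○○○○○○○○
step 10: ○○○○○○○○
○○○○○○○○
○○○●●○○○
○○○○●●○○
○○○v●●○○
○○○○○○○○
○○○○○○○○
step 11: ○○○○○○○○
○○○○○○○○
○○○●●○○○
○○○○●●○○
○○<●●●○○
○○○○○○○○
○○○○○○○○
step 12: ○○○○○○○○
○○○○○○○○
○○○●●○○○
○○^○●●○○
○○●●●●○○
○○○○○○○○
○○○○○○○○
step 13: ○○○○○○○○
○○○○○○○○
○○○●●○○○
○○●>●●○○
○○●●●●○○
○○○○○○○○
○○○○○○○○
step 14: ○○○○○○○○
○○○○○○○○
○○○●●○○○
○○●●●●○○
○○●v●●○○
○○○○○○○○
○○○○○○○○
step 15: ○○○○○○○○
○○○○○○○○
○○○●●○○○
○○●●●●○○
○○●○>●○○
○○○○○○○○
○○○○○○○○
step 16: ○○○○○○○○
○○○○○○○○
○○○●●○○○
○○●●^●○○
○○●○○●○○
○○○○○○○○
○○○○○○○○
step 17: ○○○○○○○○
○○○○○○○○
○○○●●○○○
○○●<○●○○
○○●○○●○○
○○○○○○○○
○○○○○○○○
step 18: ○○○○○○○○
○○○○○○○○
○○○●●○○○
○○●○○●○○
○○●v○●○○
○○○○○○○○
○○○○○○○○

4,3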